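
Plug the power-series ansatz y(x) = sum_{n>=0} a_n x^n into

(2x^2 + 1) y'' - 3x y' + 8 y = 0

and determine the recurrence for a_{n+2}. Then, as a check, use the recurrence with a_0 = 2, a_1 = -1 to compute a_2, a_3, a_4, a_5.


Substitute y = sum_n a_n x^n.
(1 + 2 x^2) y'' contributes (n+2)(n+1) a_{n+2} + 2 n(n-1) a_n at x^n.
-3 x y'(x) contributes -3 n a_n at x^n.
8 y(x) contributes 8 a_n at x^n.
Matching x^n: (n+2)(n+1) a_{n+2} + (2 n(n-1) - 3 n + 8) a_n = 0.
Thus a_{n+2} = (-2 n(n-1) + 3 n - 8) / ((n+1)(n+2)) * a_n.

Check with a_0 = 2, a_1 = -1 (apply the recurrence for n = 0, 1, 2, 3): a_0 = 2, a_1 = -1, a_2 = -8, a_3 = 5/6, a_4 = 4, a_5 = -11/24.

a_(n+2) = (-2 n(n-1) + 3 n - 8) / ((n+1)(n+2)) * a_n; check: a_0 = 2, a_1 = -1, a_2 = -8, a_3 = 5/6, a_4 = 4, a_5 = -11/24


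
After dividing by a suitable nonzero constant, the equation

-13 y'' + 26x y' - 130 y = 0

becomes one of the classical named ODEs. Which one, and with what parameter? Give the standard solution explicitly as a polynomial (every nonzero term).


All three coefficients share the factor -13; dividing through by -13 gives  y'' - 2x y' + 10 y = 0.
This matches the Hermite equation y'' - 2x y' + 2n y = 0 with 2n = 10, so n = 5; the polynomial solution is H_5(x).
With y = sum_k a_k x^k, matching x^k gives (k+2)(k+1) a_{k+2} = 2(k - n) a_k = 2(k - 5) a_k. The right side vanishes at k = 5, so the series with the parity of 5 terminates at degree 5.
Standard normalization: leading coefficient of H_n is 2^n, so a_5 = 2^5 = 32. Work downward with a_k = (k+1)(k+2) a_{k+2} / (2(k - n)):
  a_3 = (4)(5)(32) / (2(3 - 5)) = 640/(-4) = -160
  a_1 = (2)(3)(-160) / (2(1 - 5)) = -960/(-8) = 120
Hence H_5(x) = 32 x^5 - 160 x^3 + 120 x.

H_5(x); series = 32 x^5 - 160 x^3 + 120 x


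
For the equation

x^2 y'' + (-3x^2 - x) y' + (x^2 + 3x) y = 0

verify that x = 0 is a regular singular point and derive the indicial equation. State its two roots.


Divide by x^2 to reach normal form y'' + P_1(x) y' + P_2(x) y = 0 with P_1(x) = -3 - 1/x and P_2(x) = 1 + 3/x.
x = 0 is a singular point because the y'-coefficient -3 - 1/x has a pole at x = 0 and the y-coefficient 1 + 3/x has a pole at x = 0.
It is a regular singular point because x P_1(x) = p(x) = -3x - 1 and x^2 P_2(x) = q(x) = x^2 + 3x are polynomials, hence analytic at x = 0.
p(0) = -1,  q(0) = 0.
Indicial equation: r(r-1) + p(0) r + q(0) = 0, i.e. r^2 + (p(0) - 1) r + q(0) = 0, i.e. r^2 - 2 r = 0.
Discriminant: (-2)^2 - 4(0) = 4, so r = (2 ± 2)/2.
Solving: r_1 = 2, r_2 = 0.

indicial: r^2 - 2 r = 0; roots r_1 = 2, r_2 = 0


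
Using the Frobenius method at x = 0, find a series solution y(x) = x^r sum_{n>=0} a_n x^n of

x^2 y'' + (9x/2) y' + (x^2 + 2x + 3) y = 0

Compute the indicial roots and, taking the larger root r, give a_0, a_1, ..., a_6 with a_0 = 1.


Write in Frobenius form y'' + (p(x)/x) y' + (q(x)/x^2) y = 0:
  p(x) = 9/2,  q(x) = x^2 + 2x + 3.
Indicial equation: r(r-1) + (9/2) r + (3) = 0 -> roots r_1 = -3/2, r_2 = -2.
Take r = r_1 = -3/2. Let y(x) = x^r sum_{n>=0} a_n x^n with a_0 = 1.
Substitute y = x^r sum a_n x^n and match x^{r+n}. The recurrence is
  D(n) a_n + 2 a_{n-1} + 1 a_{n-2} = 0,  where D(n) = (r+n)(r+n-1) + (9/2)(r+n) + (3).
  a_n = [-2 a_{n-1} - 1 a_{n-2}] / D(n).
Since the indicial polynomial factors as (r - r_1)(r - r_2), D(n) = (r_1 + n - r_1)(r_1 + n - r_2) = n(n + 1/2).
Evaluating step by step (a_0 = 1):
  n = 1: D(1) = 1(1 + 1/2) = 3/2; numerator = -2(1) = -2; a_1 = (-2)/(3/2) = -4/3
  n = 2: D(2) = 2(2 + 1/2) = 5; numerator = -2(-4/3) - 1(1) = 5/3; a_2 = (5/3)/(5) = 1/3
  n = 3: D(3) = 3(3 + 1/2) = 21/2; numerator = -2(1/3) - 1(-4/3) = 2/3; a_3 = (2/3)/(21/2) = 4/63
  n = 4: D(4) = 4(4 + 1/2) = 18; numerator = -2(4/63) - 1(1/3) = -29/63; a_4 = (-29/63)/(18) = -29/1134
  n = 5: D(5) = 5(5 + 1/2) = 55/2; numerator = -2(-29/1134) - 1(4/63) = -1/81; a_5 = (-1/81)/(55/2) = -2/4455
  n = 6: D(6) = 6(6 + 1/2) = 39; numerator = -2(-2/4455) - 1(-29/1134) = 1651/62370; a_6 = (1651/62370)/(39) = 127/187110

r = -3/2; a_0 = 1; a_1 = -4/3; a_2 = 1/3; a_3 = 4/63; a_4 = -29/1134; a_5 = -2/4455; a_6 = 127/187110


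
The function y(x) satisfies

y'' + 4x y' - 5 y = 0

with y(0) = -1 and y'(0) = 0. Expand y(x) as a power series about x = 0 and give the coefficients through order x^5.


Ansatz: y(x) = sum_{n>=0} a_n x^n, so y'(x) = sum_{n>=1} n a_n x^(n-1) and y''(x) = sum_{n>=2} n(n-1) a_n x^(n-2).
Substitute into P(x) y'' + Q(x) y' + R(x) y = 0 with P(x) = 1, Q(x) = 4x, R(x) = -5, and match powers of x.
Initial conditions: a_0 = -1, a_1 = 0.
Setting the coefficient of each power of x to zero and solving order by order (substituting the coefficients already found):
  x^0: 2 a_2 - 5 a_0 = 0  ->  2 a_2 = 5 a_0 = -5  ->  a_2 = -5/2
  x^1: 6 a_3 - a_1 = 0  ->  6 a_3 = a_1 = 0  ->  a_3 = 0
  x^2: 12 a_4 + 3 a_2 = 0  ->  12 a_4 = -3 a_2 = 15/2  ->  a_4 = 5/8
  x^3: 20 a_5 + 7 a_3 = 0  ->  20 a_5 = -7 a_3 = 0  ->  a_5 = 0
Truncated series: y(x) = -1 - (5/2) x^2 + (5/8) x^4 + O(x^6).

a_0 = -1; a_1 = 0; a_2 = -5/2; a_3 = 0; a_4 = 5/8; a_5 = 0


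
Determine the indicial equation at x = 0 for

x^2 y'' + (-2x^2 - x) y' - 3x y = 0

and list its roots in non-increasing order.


Divide by x^2 to reach normal form y'' + P_1(x) y' + P_2(x) y = 0 with P_1(x) = -2 - 1/x and P_2(x) = -3/x.
x = 0 is a singular point because the y'-coefficient -2 - 1/x has a pole at x = 0 and the y-coefficient -3/x has a pole at x = 0.
It is a regular singular point because x P_1(x) = p(x) = -2x - 1 and x^2 P_2(x) = q(x) = -3x are polynomials, hence analytic at x = 0.
p(0) = -1,  q(0) = 0.
Indicial equation: r(r-1) + p(0) r + q(0) = 0, i.e. r^2 + (p(0) - 1) r + q(0) = 0, i.e. r^2 - 2 r = 0.
Discriminant: (-2)^2 - 4(0) = 4, so r = (2 ± 2)/2.
Solving: r_1 = 2, r_2 = 0.

indicial: r^2 - 2 r = 0; roots r_1 = 2, r_2 = 0


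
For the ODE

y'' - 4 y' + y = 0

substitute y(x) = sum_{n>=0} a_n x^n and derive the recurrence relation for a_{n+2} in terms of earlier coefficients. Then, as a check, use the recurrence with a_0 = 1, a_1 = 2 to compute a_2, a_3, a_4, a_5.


Substitute y = sum_n a_n x^n.
y''(x) has coefficient (n+2)(n+1) a_{n+2} at x^n;
-4 y'(x) has coefficient -4 (n+1) a_{n+1} at x^n;
y(x) has coefficient 1 a_n at x^n.
Matching x^n: (n+2)(n+1) a_{n+2} - 4 (n+1) a_{n+1} + 1 a_n = 0.
Thus a_{n+2} = [4 (n+1) a_{n+1} - 1 a_n] / ((n+1)(n+2)).

Check with a_0 = 1, a_1 = 2 (apply the recurrence for n = 0, 1, 2, 3): a_0 = 1, a_1 = 2, a_2 = 7/2, a_3 = 13/3, a_4 = 97/24, a_5 = 181/60.

a_(n+2) = [4 (n+1) a_(n+1) - 1 a_n] / ((n+1)(n+2)); check: a_0 = 1, a_1 = 2, a_2 = 7/2, a_3 = 13/3, a_4 = 97/24, a_5 = 181/60


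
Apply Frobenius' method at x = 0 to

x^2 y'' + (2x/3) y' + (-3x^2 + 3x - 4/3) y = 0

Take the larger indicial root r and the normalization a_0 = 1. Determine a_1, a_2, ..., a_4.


Write in Frobenius form y'' + (p(x)/x) y' + (q(x)/x^2) y = 0:
  p(x) = 2/3,  q(x) = -3x^2 + 3x - 4/3.
Indicial equation: r(r-1) + (2/3) r + (-4/3) = 0 -> roots r_1 = 4/3, r_2 = -1.
Take r = r_1 = 4/3. Let y(x) = x^r sum_{n>=0} a_n x^n with a_0 = 1.
Substitute y = x^r sum a_n x^n and match x^{r+n}. The recurrence is
  D(n) a_n + 3 a_{n-1} - 3 a_{n-2} = 0,  where D(n) = (r+n)(r+n-1) + (2/3)(r+n) + (-4/3).
  a_n = [-3 a_{n-1} + 3 a_{n-2}] / D(n).
Since the indicial polynomial factors as (r - r_1)(r - r_2), D(n) = (r_1 + n - r_1)(r_1 + n - r_2) = n(n + 7/3).
Evaluating step by step (a_0 = 1):
  n = 1: D(1) = 1(1 + 7/3) = 10/3; numerator = -3(1) = -3; a_1 = (-3)/(10/3) = -9/10
  n = 2: D(2) = 2(2 + 7/3) = 26/3; numerator = -3(-9/10) + 3(1) = 57/10; a_2 = (57/10)/(26/3) = 171/260
  n = 3: D(3) = 3(3 + 7/3) = 16; numerator = -3(171/260) + 3(-9/10) = -243/52; a_3 = (-243/52)/(16) = -243/832
  n = 4: D(4) = 4(4 + 7/3) = 76/3; numerator = -3(-243/832) + 3(171/260) = 11853/4160; a_4 = (11853/4160)/(76/3) = 35559/316160

r = 4/3; a_0 = 1; a_1 = -9/10; a_2 = 171/260; a_3 = -243/832; a_4 = 35559/316160


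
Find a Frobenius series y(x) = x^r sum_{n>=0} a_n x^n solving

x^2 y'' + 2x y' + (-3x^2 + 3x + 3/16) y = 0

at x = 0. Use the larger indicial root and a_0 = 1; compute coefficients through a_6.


Write in Frobenius form y'' + (p(x)/x) y' + (q(x)/x^2) y = 0:
  p(x) = 2,  q(x) = -3x^2 + 3x + 3/16.
Indicial equation: r(r-1) + (2) r + (3/16) = 0 -> roots r_1 = -1/4, r_2 = -3/4.
Take r = r_1 = -1/4. Let y(x) = x^r sum_{n>=0} a_n x^n with a_0 = 1.
Substitute y = x^r sum a_n x^n and match x^{r+n}. The recurrence is
  D(n) a_n + 3 a_{n-1} - 3 a_{n-2} = 0,  where D(n) = (r+n)(r+n-1) + (2)(r+n) + (3/16).
  a_n = [-3 a_{n-1} + 3 a_{n-2}] / D(n).
Since the indicial polynomial factors as (r - r_1)(r - r_2), D(n) = (r_1 + n - r_1)(r_1 + n - r_2) = n(n + 1/2).
Evaluating step by step (a_0 = 1):
  n = 1: D(1) = 1(1 + 1/2) = 3/2; numerator = -3(1) = -3; a_1 = (-3)/(3/2) = -2
  n = 2: D(2) = 2(2 + 1/2) = 5; numerator = -3(-2) + 3(1) = 9; a_2 = (9)/(5) = 9/5
  n = 3: D(3) = 3(3 + 1/2) = 21/2; numerator = -3(9/5) + 3(-2) = -57/5; a_3 = (-57/5)/(21/2) = -38/35
  n = 4: D(4) = 4(4 + 1/2) = 18; numerator = -3(-38/35) + 3(9/5) = 303/35; a_4 = (303/35)/(18) = 101/210
  n = 5: D(5) = 5(5 + 1/2) = 55/2; numerator = -3(101/210) + 3(-38/35) = -47/10; a_5 = (-47/10)/(55/2) = -47/275
  n = 6: D(6) = 6(6 + 1/2) = 39; numerator = -3(-47/275) + 3(101/210) = 7529/3850; a_6 = (7529/3850)/(39) = 7529/150150

r = -1/4; a_0 = 1; a_1 = -2; a_2 = 9/5; a_3 = -38/35; a_4 = 101/210; a_5 = -47/275; a_6 = 7529/150150


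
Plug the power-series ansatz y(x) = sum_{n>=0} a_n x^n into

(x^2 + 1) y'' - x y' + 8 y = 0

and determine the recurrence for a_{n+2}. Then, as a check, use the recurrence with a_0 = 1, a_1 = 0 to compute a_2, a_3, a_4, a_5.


Substitute y = sum_n a_n x^n.
(1 + 1 x^2) y'' contributes (n+2)(n+1) a_{n+2} + n(n-1) a_n at x^n.
-x y'(x) contributes -n a_n at x^n.
8 y(x) contributes 8 a_n at x^n.
Matching x^n: (n+2)(n+1) a_{n+2} + (n(n-1) - n + 8) a_n = 0.
Thus a_{n+2} = (-n(n-1) + n - 8) / ((n+1)(n+2)) * a_n.

Check with a_0 = 1, a_1 = 0 (apply the recurrence for n = 0, 1, 2, 3): a_0 = 1, a_1 = 0, a_2 = -4, a_3 = 0, a_4 = 8/3, a_5 = 0.

a_(n+2) = (-n(n-1) + n - 8) / ((n+1)(n+2)) * a_n; check: a_0 = 1, a_1 = 0, a_2 = -4, a_3 = 0, a_4 = 8/3, a_5 = 0


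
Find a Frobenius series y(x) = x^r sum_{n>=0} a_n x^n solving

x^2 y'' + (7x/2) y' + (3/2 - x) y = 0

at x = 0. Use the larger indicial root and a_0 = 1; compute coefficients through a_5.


Write in Frobenius form y'' + (p(x)/x) y' + (q(x)/x^2) y = 0:
  p(x) = 7/2,  q(x) = 3/2 - x.
Indicial equation: r(r-1) + (7/2) r + (3/2) = 0 -> roots r_1 = -1, r_2 = -3/2.
Take r = r_1 = -1. Let y(x) = x^r sum_{n>=0} a_n x^n with a_0 = 1.
Substitute y = x^r sum a_n x^n and match x^{r+n}. The recurrence is
  D(n) a_n - 1 a_{n-1} = 0,  where D(n) = (r+n)(r+n-1) + (7/2)(r+n) + (3/2).
  a_n = 1 / D(n) * a_{n-1}.
Since the indicial polynomial factors as (r - r_1)(r - r_2), D(n) = (r_1 + n - r_1)(r_1 + n - r_2) = n(n + 1/2).
Evaluating step by step (a_0 = 1):
  n = 1: D(1) = 1(1 + 1/2) = 3/2; numerator = 1(1) = 1; a_1 = (1)/(3/2) = 2/3
  n = 2: D(2) = 2(2 + 1/2) = 5; numerator = 1(2/3) = 2/3; a_2 = (2/3)/(5) = 2/15
  n = 3: D(3) = 3(3 + 1/2) = 21/2; numerator = 1(2/15) = 2/15; a_3 = (2/15)/(21/2) = 4/315
  n = 4: D(4) = 4(4 + 1/2) = 18; numerator = 1(4/315) = 4/315; a_4 = (4/315)/(18) = 2/2835
  n = 5: D(5) = 5(5 + 1/2) = 55/2; numerator = 1(2/2835) = 2/2835; a_5 = (2/2835)/(55/2) = 4/155925

r = -1; a_0 = 1; a_1 = 2/3; a_2 = 2/15; a_3 = 4/315; a_4 = 2/2835; a_5 = 4/155925


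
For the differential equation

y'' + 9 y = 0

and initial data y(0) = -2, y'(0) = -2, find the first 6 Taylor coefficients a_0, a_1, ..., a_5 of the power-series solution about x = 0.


Ansatz: y(x) = sum_{n>=0} a_n x^n, so y'(x) = sum_{n>=1} n a_n x^(n-1) and y''(x) = sum_{n>=2} n(n-1) a_n x^(n-2).
Substitute into P(x) y'' + Q(x) y' + R(x) y = 0 with P(x) = 1, Q(x) = 0, R(x) = 9, and match powers of x.
Initial conditions: a_0 = -2, a_1 = -2.
Setting the coefficient of each power of x to zero and solving order by order (substituting the coefficients already found):
  x^0: 2 a_2 + 9 a_0 = 0  ->  2 a_2 = -9 a_0 = 18  ->  a_2 = 9
  x^1: 6 a_3 + 9 a_1 = 0  ->  6 a_3 = -9 a_1 = 18  ->  a_3 = 3
  x^2: 12 a_4 + 9 a_2 = 0  ->  12 a_4 = -9 a_2 = -81  ->  a_4 = -27/4
  x^3: 20 a_5 + 9 a_3 = 0  ->  20 a_5 = -9 a_3 = -27  ->  a_5 = -27/20
Truncated series: y(x) = -2 - 2 x + 9 x^2 + 3 x^3 - (27/4) x^4 - (27/20) x^5 + O(x^6).

a_0 = -2; a_1 = -2; a_2 = 9; a_3 = 3; a_4 = -27/4; a_5 = -27/20


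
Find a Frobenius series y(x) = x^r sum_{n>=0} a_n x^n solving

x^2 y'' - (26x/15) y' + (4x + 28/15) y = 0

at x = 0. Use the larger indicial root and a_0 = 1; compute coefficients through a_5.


Write in Frobenius form y'' + (p(x)/x) y' + (q(x)/x^2) y = 0:
  p(x) = -26/15,  q(x) = 4x + 28/15.
Indicial equation: r(r-1) + (-26/15) r + (28/15) = 0 -> roots r_1 = 7/5, r_2 = 4/3.
Take r = r_1 = 7/5. Let y(x) = x^r sum_{n>=0} a_n x^n with a_0 = 1.
Substitute y = x^r sum a_n x^n and match x^{r+n}. The recurrence is
  D(n) a_n + 4 a_{n-1} = 0,  where D(n) = (r+n)(r+n-1) + (-26/15)(r+n) + (28/15).
  a_n = -4 / D(n) * a_{n-1}.
Since the indicial polynomial factors as (r - r_1)(r - r_2), D(n) = (r_1 + n - r_1)(r_1 + n - r_2) = n(n + 1/15).
Evaluating step by step (a_0 = 1):
  n = 1: D(1) = 1(1 + 1/15) = 16/15; numerator = -4(1) = -4; a_1 = (-4)/(16/15) = -15/4
  n = 2: D(2) = 2(2 + 1/15) = 62/15; numerator = -4(-15/4) = 15; a_2 = (15)/(62/15) = 225/62
  n = 3: D(3) = 3(3 + 1/15) = 46/5; numerator = -4(225/62) = -450/31; a_3 = (-450/31)/(46/5) = -1125/713
  n = 4: D(4) = 4(4 + 1/15) = 244/15; numerator = -4(-1125/713) = 4500/713; a_4 = (4500/713)/(244/15) = 16875/43493
  n = 5: D(5) = 5(5 + 1/15) = 76/3; numerator = -4(16875/43493) = -67500/43493; a_5 = (-67500/43493)/(76/3) = -50625/826367

r = 7/5; a_0 = 1; a_1 = -15/4; a_2 = 225/62; a_3 = -1125/713; a_4 = 16875/43493; a_5 = -50625/826367


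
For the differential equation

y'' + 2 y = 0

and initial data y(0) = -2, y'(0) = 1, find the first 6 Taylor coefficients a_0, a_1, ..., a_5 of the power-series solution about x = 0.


Ansatz: y(x) = sum_{n>=0} a_n x^n, so y'(x) = sum_{n>=1} n a_n x^(n-1) and y''(x) = sum_{n>=2} n(n-1) a_n x^(n-2).
Substitute into P(x) y'' + Q(x) y' + R(x) y = 0 with P(x) = 1, Q(x) = 0, R(x) = 2, and match powers of x.
Initial conditions: a_0 = -2, a_1 = 1.
Setting the coefficient of each power of x to zero and solving order by order (substituting the coefficients already found):
  x^0: 2 a_2 + 2 a_0 = 0  ->  2 a_2 = -2 a_0 = 4  ->  a_2 = 2
  x^1: 6 a_3 + 2 a_1 = 0  ->  6 a_3 = -2 a_1 = -2  ->  a_3 = -1/3
  x^2: 12 a_4 + 2 a_2 = 0  ->  12 a_4 = -2 a_2 = -4  ->  a_4 = -1/3
  x^3: 20 a_5 + 2 a_3 = 0  ->  20 a_5 = -2 a_3 = 2/3  ->  a_5 = 1/30
Truncated series: y(x) = -2 + x + 2 x^2 - (1/3) x^3 - (1/3) x^4 + (1/30) x^5 + O(x^6).

a_0 = -2; a_1 = 1; a_2 = 2; a_3 = -1/3; a_4 = -1/3; a_5 = 1/30


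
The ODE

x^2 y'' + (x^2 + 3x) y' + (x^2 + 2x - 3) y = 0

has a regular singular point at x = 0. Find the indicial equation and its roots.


Divide by x^2 to reach normal form y'' + P_1(x) y' + P_2(x) y = 0 with P_1(x) = 1 + 3/x and P_2(x) = 1 + 2/x - 3/x^2.
x = 0 is a singular point because the y'-coefficient 1 + 3/x has a pole at x = 0 and the y-coefficient 1 + 2/x - 3/x^2 has a pole at x = 0.
It is a regular singular point because x P_1(x) = p(x) = x + 3 and x^2 P_2(x) = q(x) = x^2 + 2x - 3 are polynomials, hence analytic at x = 0.
p(0) = 3,  q(0) = -3.
Indicial equation: r(r-1) + p(0) r + q(0) = 0, i.e. r^2 + (p(0) - 1) r + q(0) = 0, i.e. r^2 + 2 r - 3 = 0.
Discriminant: (2)^2 - 4(-3) = 16, so r = (-2 ± 4)/2.
Solving: r_1 = 1, r_2 = -3.

indicial: r^2 + 2 r - 3 = 0; roots r_1 = 1, r_2 = -3


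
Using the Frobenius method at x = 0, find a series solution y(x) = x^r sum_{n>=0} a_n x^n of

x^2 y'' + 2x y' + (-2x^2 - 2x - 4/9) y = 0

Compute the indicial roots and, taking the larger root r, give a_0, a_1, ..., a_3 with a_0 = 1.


Write in Frobenius form y'' + (p(x)/x) y' + (q(x)/x^2) y = 0:
  p(x) = 2,  q(x) = -2x^2 - 2x - 4/9.
Indicial equation: r(r-1) + (2) r + (-4/9) = 0 -> roots r_1 = 1/3, r_2 = -4/3.
Take r = r_1 = 1/3. Let y(x) = x^r sum_{n>=0} a_n x^n with a_0 = 1.
Substitute y = x^r sum a_n x^n and match x^{r+n}. The recurrence is
  D(n) a_n - 2 a_{n-1} - 2 a_{n-2} = 0,  where D(n) = (r+n)(r+n-1) + (2)(r+n) + (-4/9).
  a_n = [2 a_{n-1} + 2 a_{n-2}] / D(n).
Since the indicial polynomial factors as (r - r_1)(r - r_2), D(n) = (r_1 + n - r_1)(r_1 + n - r_2) = n(n + 5/3).
Evaluating step by step (a_0 = 1):
  n = 1: D(1) = 1(1 + 5/3) = 8/3; numerator = 2(1) = 2; a_1 = (2)/(8/3) = 3/4
  n = 2: D(2) = 2(2 + 5/3) = 22/3; numerator = 2(3/4) + 2(1) = 7/2; a_2 = (7/2)/(22/3) = 21/44
  n = 3: D(3) = 3(3 + 5/3) = 14; numerator = 2(21/44) + 2(3/4) = 27/11; a_3 = (27/11)/(14) = 27/154

r = 1/3; a_0 = 1; a_1 = 3/4; a_2 = 21/44; a_3 = 27/154


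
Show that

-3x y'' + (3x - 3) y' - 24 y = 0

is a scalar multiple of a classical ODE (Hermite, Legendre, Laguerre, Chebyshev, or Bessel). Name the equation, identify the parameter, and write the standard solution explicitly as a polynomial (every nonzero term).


All three coefficients share the factor -3; dividing through by -3 gives  x y'' + (1 - x) y' + 8 y = 0.
This matches the Laguerre equation x y'' + (1 - x) y' + n y = 0 with n = 8; the polynomial solution is L_8(x).
With y = sum_k a_k x^k, matching x^k gives (k+1)k a_{k+1} + (k+1) a_{k+1} - k a_k + n a_k = 0, i.e. (k+1)^2 a_{k+1} = (k - n) a_k = (k - 8) a_k. The right side vanishes at k = 8, so the series terminates at degree 8.
Standard normalization L_n(0) = 1 gives a_0 = 1. Work upward with a_{k+1} = (k - 8) a_k / (k+1)^2:
  a_1 = (0 - 8)(1) / 1^2 = -8/1 = -8
  a_2 = (1 - 8)(-8) / 2^2 = 56/4 = 14
  a_3 = (2 - 8)(14) / 3^2 = -84/9 = -28/3
  a_4 = (3 - 8)(-28/3) / 4^2 = (140/3)/16 = 35/12
  a_5 = (4 - 8)(35/12) / 5^2 = (-35/3)/25 = -7/15
  a_6 = (5 - 8)(-7/15) / 6^2 = (7/5)/36 = 7/180
  a_7 = (6 - 8)(7/180) / 7^2 = (-7/90)/49 = -1/630
  a_8 = (7 - 8)(-1/630) / 8^2 = (1/630)/64 = 1/40320
Hence L_8(x) = x^8/40320 - x^7/630 + 7 x^6/180 - 7 x^5/15 + 35 x^4/12 - 28 x^3/3 + 14 x^2 - 8 x + 1.

L_8(x); series = x^8/40320 - x^7/630 + 7 x^6/180 - 7 x^5/15 + 35 x^4/12 - 28 x^3/3 + 14 x^2 - 8 x + 1


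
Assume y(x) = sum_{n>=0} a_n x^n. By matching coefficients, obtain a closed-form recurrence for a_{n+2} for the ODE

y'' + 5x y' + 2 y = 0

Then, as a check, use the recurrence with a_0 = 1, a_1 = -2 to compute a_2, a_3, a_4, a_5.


Substitute y = sum_n a_n x^n.
y''(x) has coefficient (n+2)(n+1) a_{n+2} at x^n;
5 x y'(x) has coefficient 5 n a_n at x^n (shift);
2 y(x) has coefficient 2 a_n at x^n.
Matching x^n: (n+2)(n+1) a_{n+2} + (5n + 2) a_n = 0.
Thus a_{n+2} = (-5n - 2) / ((n+1)(n+2)) * a_n.

Check with a_0 = 1, a_1 = -2 (apply the recurrence for n = 0, 1, 2, 3): a_0 = 1, a_1 = -2, a_2 = -1, a_3 = 7/3, a_4 = 1, a_5 = -119/60.

a_(n+2) = (-5n - 2) / ((n+1)(n+2)) * a_n; check: a_0 = 1, a_1 = -2, a_2 = -1, a_3 = 7/3, a_4 = 1, a_5 = -119/60


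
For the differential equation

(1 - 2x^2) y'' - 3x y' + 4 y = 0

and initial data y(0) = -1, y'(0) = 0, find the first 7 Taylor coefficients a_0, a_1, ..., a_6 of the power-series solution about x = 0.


Ansatz: y(x) = sum_{n>=0} a_n x^n, so y'(x) = sum_{n>=1} n a_n x^(n-1) and y''(x) = sum_{n>=2} n(n-1) a_n x^(n-2).
Substitute into P(x) y'' + Q(x) y' + R(x) y = 0 with P(x) = 1 - 2x^2, Q(x) = -3x, R(x) = 4, and match powers of x.
Initial conditions: a_0 = -1, a_1 = 0.
Setting the coefficient of each power of x to zero and solving order by order (substituting the coefficients already found):
  x^0: 2 a_2 + 4 a_0 = 0  ->  2 a_2 = -4 a_0 = 4  ->  a_2 = 2
  x^1: 6 a_3 + a_1 = 0  ->  6 a_3 = -a_1 = 0  ->  a_3 = 0
  x^2: 12 a_4 - 6 a_2 = 0  ->  12 a_4 = 6 a_2 = 12  ->  a_4 = 1
  x^3: 20 a_5 - 17 a_3 = 0  ->  20 a_5 = 17 a_3 = 0  ->  a_5 = 0
  x^4: 30 a_6 - 32 a_4 = 0  ->  30 a_6 = 32 a_4 = 32  ->  a_6 = 16/15
Truncated series: y(x) = -1 + 2 x^2 + x^4 + (16/15) x^6 + O(x^7).

a_0 = -1; a_1 = 0; a_2 = 2; a_3 = 0; a_4 = 1; a_5 = 0; a_6 = 16/15


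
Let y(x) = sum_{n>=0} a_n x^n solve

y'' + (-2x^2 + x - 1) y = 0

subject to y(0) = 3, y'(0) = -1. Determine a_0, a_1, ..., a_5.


Ansatz: y(x) = sum_{n>=0} a_n x^n, so y'(x) = sum_{n>=1} n a_n x^(n-1) and y''(x) = sum_{n>=2} n(n-1) a_n x^(n-2).
Substitute into P(x) y'' + Q(x) y' + R(x) y = 0 with P(x) = 1, Q(x) = 0, R(x) = -2x^2 + x - 1, and match powers of x.
Initial conditions: a_0 = 3, a_1 = -1.
Setting the coefficient of each power of x to zero and solving order by order (substituting the coefficients already found):
  x^0: 2 a_2 - a_0 = 0  ->  2 a_2 = a_0 = 3  ->  a_2 = 3/2
  x^1: 6 a_3 - a_1 + a_0 = 0  ->  6 a_3 = a_1 - a_0 = -4  ->  a_3 = -2/3
  x^2: 12 a_4 - a_2 + a_1 - 2 a_0 = 0  ->  12 a_4 = a_2 - a_1 + 2 a_0 = 17/2  ->  a_4 = 17/24
  x^3: 20 a_5 - a_3 + a_2 - 2 a_1 = 0  ->  20 a_5 = a_3 - a_2 + 2 a_1 = -25/6  ->  a_5 = -5/24
Truncated series: y(x) = 3 - x + (3/2) x^2 - (2/3) x^3 + (17/24) x^4 - (5/24) x^5 + O(x^6).

a_0 = 3; a_1 = -1; a_2 = 3/2; a_3 = -2/3; a_4 = 17/24; a_5 = -5/24


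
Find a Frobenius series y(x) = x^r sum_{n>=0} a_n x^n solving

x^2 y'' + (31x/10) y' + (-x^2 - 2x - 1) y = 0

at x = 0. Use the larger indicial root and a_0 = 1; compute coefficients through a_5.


Write in Frobenius form y'' + (p(x)/x) y' + (q(x)/x^2) y = 0:
  p(x) = 31/10,  q(x) = -x^2 - 2x - 1.
Indicial equation: r(r-1) + (31/10) r + (-1) = 0 -> roots r_1 = 2/5, r_2 = -5/2.
Take r = r_1 = 2/5. Let y(x) = x^r sum_{n>=0} a_n x^n with a_0 = 1.
Substitute y = x^r sum a_n x^n and match x^{r+n}. The recurrence is
  D(n) a_n - 2 a_{n-1} - 1 a_{n-2} = 0,  where D(n) = (r+n)(r+n-1) + (31/10)(r+n) + (-1).
  a_n = [2 a_{n-1} + 1 a_{n-2}] / D(n).
Since the indicial polynomial factors as (r - r_1)(r - r_2), D(n) = (r_1 + n - r_1)(r_1 + n - r_2) = n(n + 29/10).
Evaluating step by step (a_0 = 1):
  n = 1: D(1) = 1(1 + 29/10) = 39/10; numerator = 2(1) = 2; a_1 = (2)/(39/10) = 20/39
  n = 2: D(2) = 2(2 + 29/10) = 49/5; numerator = 2(20/39) + 1(1) = 79/39; a_2 = (79/39)/(49/5) = 395/1911
  n = 3: D(3) = 3(3 + 29/10) = 177/10; numerator = 2(395/1911) + 1(20/39) = 590/637; a_3 = (590/637)/(177/10) = 100/1911
  n = 4: D(4) = 4(4 + 29/10) = 138/5; numerator = 2(100/1911) + 1(395/1911) = 85/273; a_4 = (85/273)/(138/5) = 425/37674
  n = 5: D(5) = 5(5 + 29/10) = 79/2; numerator = 2(425/37674) + 1(100/1911) = 9875/131859; a_5 = (9875/131859)/(79/2) = 250/131859

r = 2/5; a_0 = 1; a_1 = 20/39; a_2 = 395/1911; a_3 = 100/1911; a_4 = 425/37674; a_5 = 250/131859


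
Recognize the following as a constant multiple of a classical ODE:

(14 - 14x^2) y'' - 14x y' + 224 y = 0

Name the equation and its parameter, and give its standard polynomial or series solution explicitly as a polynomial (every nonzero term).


All three coefficients share the factor 14; dividing through by 14 gives  (1 - x^2) y'' - x y' + 16 y = 0.
This matches the Chebyshev equation (1 - x^2) y'' - x y' + n^2 y = 0 (note the -x y' term, not -2x y') with n^2 = 16, so n = 4; the polynomial solution is T_4(x).
With y = sum_k a_k x^k, matching x^k gives (k+2)(k+1) a_{k+2} = (k^2 - n^2) a_k = (k - 4)(k + 4) a_k. The right side vanishes at k = 4, so the series with the parity of 4 terminates at degree 4.
Standard normalization: leading coefficient of T_n is 2^(n-1), so a_4 = 2^3 = 8. Work downward with a_k = (k+1)(k+2) a_{k+2} / ((k - 4)(k + 4)):
  a_2 = (3)(4)(8) / ((2 - 4)(2 + 4)) = 96/(-12) = -8
  a_0 = (1)(2)(-8) / ((0 - 4)(0 + 4)) = -16/(-16) = 1
Hence T_4(x) = 8 x^4 - 8 x^2 + 1.

T_4(x); series = 8 x^4 - 8 x^2 + 1


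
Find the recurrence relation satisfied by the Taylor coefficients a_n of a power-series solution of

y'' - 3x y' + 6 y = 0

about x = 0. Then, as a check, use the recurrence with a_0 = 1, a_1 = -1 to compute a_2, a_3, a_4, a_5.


Substitute y = sum_n a_n x^n.
y''(x) has coefficient (n+2)(n+1) a_{n+2} at x^n;
-3 x y'(x) has coefficient -3 n a_n at x^n (shift);
6 y(x) has coefficient 6 a_n at x^n.
Matching x^n: (n+2)(n+1) a_{n+2} + (-3n + 6) a_n = 0.
Thus a_{n+2} = (3n - 6) / ((n+1)(n+2)) * a_n.

Check with a_0 = 1, a_1 = -1 (apply the recurrence for n = 0, 1, 2, 3): a_0 = 1, a_1 = -1, a_2 = -3, a_3 = 1/2, a_4 = 0, a_5 = 3/40.

a_(n+2) = (3n - 6) / ((n+1)(n+2)) * a_n; check: a_0 = 1, a_1 = -1, a_2 = -3, a_3 = 1/2, a_4 = 0, a_5 = 3/40


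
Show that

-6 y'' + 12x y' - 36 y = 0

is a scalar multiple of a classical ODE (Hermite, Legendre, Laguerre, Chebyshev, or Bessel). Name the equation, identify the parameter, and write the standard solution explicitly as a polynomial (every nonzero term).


All three coefficients share the factor -6; dividing through by -6 gives  y'' - 2x y' + 6 y = 0.
This matches the Hermite equation y'' - 2x y' + 2n y = 0 with 2n = 6, so n = 3; the polynomial solution is H_3(x).
With y = sum_k a_k x^k, matching x^k gives (k+2)(k+1) a_{k+2} = 2(k - n) a_k = 2(k - 3) a_k. The right side vanishes at k = 3, so the series with the parity of 3 terminates at degree 3.
Standard normalization: leading coefficient of H_n is 2^n, so a_3 = 2^3 = 8. Work downward with a_k = (k+1)(k+2) a_{k+2} / (2(k - n)):
  a_1 = (2)(3)(8) / (2(1 - 3)) = 48/(-4) = -12
Hence H_3(x) = 8 x^3 - 12 x.

H_3(x); series = 8 x^3 - 12 x


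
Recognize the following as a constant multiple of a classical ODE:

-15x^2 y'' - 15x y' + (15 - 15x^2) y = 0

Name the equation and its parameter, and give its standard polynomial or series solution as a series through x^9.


All three coefficients share the factor -15; dividing through by -15 gives  x^2 y'' + x y' + (x^2 - 1) y = 0.
This matches the Bessel equation x^2 y'' + x y' + (x^2 - nu^2) y = 0 with nu^2 = 1, so nu = 1; the solution bounded at x = 0 is J_1(x).
Frobenius at x = 0: indicial roots ±nu; for r = nu the recurrence k(k + 2nu) c_k = -c_{k-2} gives the standard series J_nu(x) = sum_{k>=0} (-1)^k / (k! (k+nu)!) (x/2)^(2k+nu). Evaluate the first 5 terms:
  k = 0: (-1)^0 / (0! * 1! * 2^1) x^1 = 1/(1*1*2) x^1 = (1/2) x^1
  k = 1: (-1)^1 / (1! * 2! * 2^3) x^3 = -1/(1*2*8) x^3 = (-1/16) x^3
  k = 2: (-1)^2 / (2! * 3! * 2^5) x^5 = 1/(2*6*32) x^5 = (1/384) x^5
  k = 3: (-1)^3 / (3! * 4! * 2^7) x^7 = -1/(6*24*128) x^7 = (-1/18432) x^7
  k = 4: (-1)^4 / (4! * 5! * 2^9) x^9 = 1/(24*120*512) x^9 = (1/1474560) x^9
Hence J_1(x) = x^9/1474560 - x^7/18432 + x^5/384 - x^3/16 + x/2 + ....

J_1(x); series = x^9/1474560 - x^7/18432 + x^5/384 - x^3/16 + x/2


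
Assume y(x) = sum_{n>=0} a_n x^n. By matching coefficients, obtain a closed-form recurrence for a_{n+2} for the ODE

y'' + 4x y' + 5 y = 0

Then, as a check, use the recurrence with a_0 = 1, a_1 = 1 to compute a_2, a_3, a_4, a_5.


Substitute y = sum_n a_n x^n.
y''(x) has coefficient (n+2)(n+1) a_{n+2} at x^n;
4 x y'(x) has coefficient 4 n a_n at x^n (shift);
5 y(x) has coefficient 5 a_n at x^n.
Matching x^n: (n+2)(n+1) a_{n+2} + (4n + 5) a_n = 0.
Thus a_{n+2} = (-4n - 5) / ((n+1)(n+2)) * a_n.

Check with a_0 = 1, a_1 = 1 (apply the recurrence for n = 0, 1, 2, 3): a_0 = 1, a_1 = 1, a_2 = -5/2, a_3 = -3/2, a_4 = 65/24, a_5 = 51/40.

a_(n+2) = (-4n - 5) / ((n+1)(n+2)) * a_n; check: a_0 = 1, a_1 = 1, a_2 = -5/2, a_3 = -3/2, a_4 = 65/24, a_5 = 51/40


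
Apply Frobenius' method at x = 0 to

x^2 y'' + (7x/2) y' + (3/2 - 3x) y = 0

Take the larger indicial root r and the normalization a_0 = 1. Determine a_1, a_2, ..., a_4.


Write in Frobenius form y'' + (p(x)/x) y' + (q(x)/x^2) y = 0:
  p(x) = 7/2,  q(x) = 3/2 - 3x.
Indicial equation: r(r-1) + (7/2) r + (3/2) = 0 -> roots r_1 = -1, r_2 = -3/2.
Take r = r_1 = -1. Let y(x) = x^r sum_{n>=0} a_n x^n with a_0 = 1.
Substitute y = x^r sum a_n x^n and match x^{r+n}. The recurrence is
  D(n) a_n - 3 a_{n-1} = 0,  where D(n) = (r+n)(r+n-1) + (7/2)(r+n) + (3/2).
  a_n = 3 / D(n) * a_{n-1}.
Since the indicial polynomial factors as (r - r_1)(r - r_2), D(n) = (r_1 + n - r_1)(r_1 + n - r_2) = n(n + 1/2).
Evaluating step by step (a_0 = 1):
  n = 1: D(1) = 1(1 + 1/2) = 3/2; numerator = 3(1) = 3; a_1 = (3)/(3/2) = 2
  n = 2: D(2) = 2(2 + 1/2) = 5; numerator = 3(2) = 6; a_2 = (6)/(5) = 6/5
  n = 3: D(3) = 3(3 + 1/2) = 21/2; numerator = 3(6/5) = 18/5; a_3 = (18/5)/(21/2) = 12/35
  n = 4: D(4) = 4(4 + 1/2) = 18; numerator = 3(12/35) = 36/35; a_4 = (36/35)/(18) = 2/35

r = -1; a_0 = 1; a_1 = 2; a_2 = 6/5; a_3 = 12/35; a_4 = 2/35


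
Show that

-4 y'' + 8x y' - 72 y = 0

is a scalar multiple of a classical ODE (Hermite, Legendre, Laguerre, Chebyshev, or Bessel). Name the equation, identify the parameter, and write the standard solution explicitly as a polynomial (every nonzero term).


All three coefficients share the factor -4; dividing through by -4 gives  y'' - 2x y' + 18 y = 0.
This matches the Hermite equation y'' - 2x y' + 2n y = 0 with 2n = 18, so n = 9; the polynomial solution is H_9(x).
With y = sum_k a_k x^k, matching x^k gives (k+2)(k+1) a_{k+2} = 2(k - n) a_k = 2(k - 9) a_k. The right side vanishes at k = 9, so the series with the parity of 9 terminates at degree 9.
Standard normalization: leading coefficient of H_n is 2^n, so a_9 = 2^9 = 512. Work downward with a_k = (k+1)(k+2) a_{k+2} / (2(k - n)):
  a_7 = (8)(9)(512) / (2(7 - 9)) = 36864/(-4) = -9216
  a_5 = (6)(7)(-9216) / (2(5 - 9)) = -387072/(-8) = 48384
  a_3 = (4)(5)(48384) / (2(3 - 9)) = 967680/(-12) = -80640
  a_1 = (2)(3)(-80640) / (2(1 - 9)) = -483840/(-16) = 30240
Hence H_9(x) = 512 x^9 - 9216 x^7 + 48384 x^5 - 80640 x^3 + 30240 x.

H_9(x); series = 512 x^9 - 9216 x^7 + 48384 x^5 - 80640 x^3 + 30240 x


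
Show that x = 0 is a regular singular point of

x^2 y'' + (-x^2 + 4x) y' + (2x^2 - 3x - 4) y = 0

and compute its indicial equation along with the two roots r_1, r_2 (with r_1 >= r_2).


Divide by x^2 to reach normal form y'' + P_1(x) y' + P_2(x) y = 0 with P_1(x) = -1 + 4/x and P_2(x) = 2 - 3/x - 4/x^2.
x = 0 is a singular point because the y'-coefficient -1 + 4/x has a pole at x = 0 and the y-coefficient 2 - 3/x - 4/x^2 has a pole at x = 0.
It is a regular singular point because x P_1(x) = p(x) = 4 - x and x^2 P_2(x) = q(x) = 2x^2 - 3x - 4 are polynomials, hence analytic at x = 0.
p(0) = 4,  q(0) = -4.
Indicial equation: r(r-1) + p(0) r + q(0) = 0, i.e. r^2 + (p(0) - 1) r + q(0) = 0, i.e. r^2 + 3 r - 4 = 0.
Discriminant: (3)^2 - 4(-4) = 25, so r = (-3 ± 5)/2.
Solving: r_1 = 1, r_2 = -4.

indicial: r^2 + 3 r - 4 = 0; roots r_1 = 1, r_2 = -4


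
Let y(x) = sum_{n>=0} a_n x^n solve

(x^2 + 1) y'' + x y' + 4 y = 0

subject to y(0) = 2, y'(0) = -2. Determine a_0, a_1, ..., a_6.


Ansatz: y(x) = sum_{n>=0} a_n x^n, so y'(x) = sum_{n>=1} n a_n x^(n-1) and y''(x) = sum_{n>=2} n(n-1) a_n x^(n-2).
Substitute into P(x) y'' + Q(x) y' + R(x) y = 0 with P(x) = x^2 + 1, Q(x) = x, R(x) = 4, and match powers of x.
Initial conditions: a_0 = 2, a_1 = -2.
Setting the coefficient of each power of x to zero and solving order by order (substituting the coefficients already found):
  x^0: 2 a_2 + 4 a_0 = 0  ->  2 a_2 = -4 a_0 = -8  ->  a_2 = -4
  x^1: 6 a_3 + 5 a_1 = 0  ->  6 a_3 = -5 a_1 = 10  ->  a_3 = 5/3
  x^2: 12 a_4 + 8 a_2 = 0  ->  12 a_4 = -8 a_2 = 32  ->  a_4 = 8/3
  x^3: 20 a_5 + 13 a_3 = 0  ->  20 a_5 = -13 a_3 = -65/3  ->  a_5 = -13/12
  x^4: 30 a_6 + 20 a_4 = 0  ->  30 a_6 = -20 a_4 = -160/3  ->  a_6 = -16/9
Truncated series: y(x) = 2 - 2 x - 4 x^2 + (5/3) x^3 + (8/3) x^4 - (13/12) x^5 - (16/9) x^6 + O(x^7).

a_0 = 2; a_1 = -2; a_2 = -4; a_3 = 5/3; a_4 = 8/3; a_5 = -13/12; a_6 = -16/9


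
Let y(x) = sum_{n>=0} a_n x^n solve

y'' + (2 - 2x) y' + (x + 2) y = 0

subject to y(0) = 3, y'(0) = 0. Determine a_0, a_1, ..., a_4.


Ansatz: y(x) = sum_{n>=0} a_n x^n, so y'(x) = sum_{n>=1} n a_n x^(n-1) and y''(x) = sum_{n>=2} n(n-1) a_n x^(n-2).
Substitute into P(x) y'' + Q(x) y' + R(x) y = 0 with P(x) = 1, Q(x) = 2 - 2x, R(x) = x + 2, and match powers of x.
Initial conditions: a_0 = 3, a_1 = 0.
Setting the coefficient of each power of x to zero and solving order by order (substituting the coefficients already found):
  x^0: 2 a_2 + 2 a_1 + 2 a_0 = 0  ->  2 a_2 = -2 a_1 - 2 a_0 = -6  ->  a_2 = -3
  x^1: 6 a_3 + 4 a_2 + a_0 = 0  ->  6 a_3 = -4 a_2 - a_0 = 9  ->  a_3 = 3/2
  x^2: 12 a_4 + 6 a_3 - 2 a_2 + a_1 = 0  ->  12 a_4 = -6 a_3 + 2 a_2 - a_1 = -15  ->  a_4 = -5/4
Truncated series: y(x) = 3 - 3 x^2 + (3/2) x^3 - (5/4) x^4 + O(x^5).

a_0 = 3; a_1 = 0; a_2 = -3; a_3 = 3/2; a_4 = -5/4


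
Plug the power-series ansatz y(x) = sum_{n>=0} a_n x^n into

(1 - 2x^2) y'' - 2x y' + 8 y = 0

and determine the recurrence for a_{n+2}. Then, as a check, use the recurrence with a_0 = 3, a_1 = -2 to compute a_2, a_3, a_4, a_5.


Substitute y = sum_n a_n x^n.
(1 - 2 x^2) y'' contributes (n+2)(n+1) a_{n+2} - 2 n(n-1) a_n at x^n.
-2 x y'(x) contributes -2 n a_n at x^n.
8 y(x) contributes 8 a_n at x^n.
Matching x^n: (n+2)(n+1) a_{n+2} + (-2 n(n-1) - 2 n + 8) a_n = 0.
Thus a_{n+2} = (2 n(n-1) + 2 n - 8) / ((n+1)(n+2)) * a_n.

Check with a_0 = 3, a_1 = -2 (apply the recurrence for n = 0, 1, 2, 3): a_0 = 3, a_1 = -2, a_2 = -12, a_3 = 2, a_4 = 0, a_5 = 1.

a_(n+2) = (2 n(n-1) + 2 n - 8) / ((n+1)(n+2)) * a_n; check: a_0 = 3, a_1 = -2, a_2 = -12, a_3 = 2, a_4 = 0, a_5 = 1


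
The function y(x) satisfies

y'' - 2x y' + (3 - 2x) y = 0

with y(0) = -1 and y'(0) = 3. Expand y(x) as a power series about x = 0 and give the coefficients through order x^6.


Ansatz: y(x) = sum_{n>=0} a_n x^n, so y'(x) = sum_{n>=1} n a_n x^(n-1) and y''(x) = sum_{n>=2} n(n-1) a_n x^(n-2).
Substitute into P(x) y'' + Q(x) y' + R(x) y = 0 with P(x) = 1, Q(x) = -2x, R(x) = 3 - 2x, and match powers of x.
Initial conditions: a_0 = -1, a_1 = 3.
Setting the coefficient of each power of x to zero and solving order by order (substituting the coefficients already found):
  x^0: 2 a_2 + 3 a_0 = 0  ->  2 a_2 = -3 a_0 = 3  ->  a_2 = 3/2
  x^1: 6 a_3 + a_1 - 2 a_0 = 0  ->  6 a_3 = -a_1 + 2 a_0 = -5  ->  a_3 = -5/6
  x^2: 12 a_4 - a_2 - 2 a_1 = 0  ->  12 a_4 = a_2 + 2 a_1 = 15/2  ->  a_4 = 5/8
  x^3: 20 a_5 - 3 a_3 - 2 a_2 = 0  ->  20 a_5 = 3 a_3 + 2 a_2 = 1/2  ->  a_5 = 1/40
  x^4: 30 a_6 - 5 a_4 - 2 a_3 = 0  ->  30 a_6 = 5 a_4 + 2 a_3 = 35/24  ->  a_6 = 7/144
Truncated series: y(x) = -1 + 3 x + (3/2) x^2 - (5/6) x^3 + (5/8) x^4 + (1/40) x^5 + (7/144) x^6 + O(x^7).

a_0 = -1; a_1 = 3; a_2 = 3/2; a_3 = -5/6; a_4 = 5/8; a_5 = 1/40; a_6 = 7/144


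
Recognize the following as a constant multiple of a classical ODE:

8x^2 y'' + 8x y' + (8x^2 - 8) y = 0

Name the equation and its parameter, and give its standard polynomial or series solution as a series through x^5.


All three coefficients share the factor 8; dividing through by 8 gives  x^2 y'' + x y' + (x^2 - 1) y = 0.
This matches the Bessel equation x^2 y'' + x y' + (x^2 - nu^2) y = 0 with nu^2 = 1, so nu = 1; the solution bounded at x = 0 is J_1(x).
Frobenius at x = 0: indicial roots ±nu; for r = nu the recurrence k(k + 2nu) c_k = -c_{k-2} gives the standard series J_nu(x) = sum_{k>=0} (-1)^k / (k! (k+nu)!) (x/2)^(2k+nu). Evaluate the first 3 terms:
  k = 0: (-1)^0 / (0! * 1! * 2^1) x^1 = 1/(1*1*2) x^1 = (1/2) x^1
  k = 1: (-1)^1 / (1! * 2! * 2^3) x^3 = -1/(1*2*8) x^3 = (-1/16) x^3
  k = 2: (-1)^2 / (2! * 3! * 2^5) x^5 = 1/(2*6*32) x^5 = (1/384) x^5
Hence J_1(x) = x^5/384 - x^3/16 + x/2 + ....

J_1(x); series = x^5/384 - x^3/16 + x/2


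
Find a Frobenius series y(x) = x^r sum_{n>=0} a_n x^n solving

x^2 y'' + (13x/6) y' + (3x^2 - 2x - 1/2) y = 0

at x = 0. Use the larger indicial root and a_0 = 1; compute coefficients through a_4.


Write in Frobenius form y'' + (p(x)/x) y' + (q(x)/x^2) y = 0:
  p(x) = 13/6,  q(x) = 3x^2 - 2x - 1/2.
Indicial equation: r(r-1) + (13/6) r + (-1/2) = 0 -> roots r_1 = 1/3, r_2 = -3/2.
Take r = r_1 = 1/3. Let y(x) = x^r sum_{n>=0} a_n x^n with a_0 = 1.
Substitute y = x^r sum a_n x^n and match x^{r+n}. The recurrence is
  D(n) a_n - 2 a_{n-1} + 3 a_{n-2} = 0,  where D(n) = (r+n)(r+n-1) + (13/6)(r+n) + (-1/2).
  a_n = [2 a_{n-1} - 3 a_{n-2}] / D(n).
Since the indicial polynomial factors as (r - r_1)(r - r_2), D(n) = (r_1 + n - r_1)(r_1 + n - r_2) = n(n + 11/6).
Evaluating step by step (a_0 = 1):
  n = 1: D(1) = 1(1 + 11/6) = 17/6; numerator = 2(1) = 2; a_1 = (2)/(17/6) = 12/17
  n = 2: D(2) = 2(2 + 11/6) = 23/3; numerator = 2(12/17) - 3(1) = -27/17; a_2 = (-27/17)/(23/3) = -81/391
  n = 3: D(3) = 3(3 + 11/6) = 29/2; numerator = 2(-81/391) - 3(12/17) = -990/391; a_3 = (-990/391)/(29/2) = -1980/11339
  n = 4: D(4) = 4(4 + 11/6) = 70/3; numerator = 2(-1980/11339) - 3(-81/391) = 3087/11339; a_4 = (3087/11339)/(70/3) = 1323/113390

r = 1/3; a_0 = 1; a_1 = 12/17; a_2 = -81/391; a_3 = -1980/11339; a_4 = 1323/113390


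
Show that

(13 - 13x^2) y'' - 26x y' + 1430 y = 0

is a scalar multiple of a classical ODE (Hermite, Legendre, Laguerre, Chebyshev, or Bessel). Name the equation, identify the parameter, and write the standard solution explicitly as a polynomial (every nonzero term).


All three coefficients share the factor 13; dividing through by 13 gives  (1 - x^2) y'' - 2x y' + 110 y = 0.
This matches the Legendre equation (1 - x^2) y'' - 2x y' + n(n+1) y = 0 (note the -2x y' term) with n(n+1) = 110, so n = 10; the polynomial solution is P_10(x).
With y = sum_k a_k x^k, matching x^k gives (k+2)(k+1) a_{k+2} = [k(k+1) - n(n+1)] a_k = (k - 10)(k + 11) a_k. The right side vanishes at k = 10, so the series with the parity of 10 terminates at degree 10.
Standard normalization (P_n(1) = 1): leading coefficient (2n)!/(2^n (n!)^2) = 2432902008176640000/(1024*13168189440000) = 46189/256, so a_10 = 46189/256. Work downward with a_k = (k+1)(k+2) a_{k+2} / ((k - 10)(k + 11)):
  a_8 = (9)(10)(46189/256) / ((8 - 10)(8 + 11)) = (2078505/128)/(-38) = -109395/256
  a_6 = (7)(8)(-109395/256) / ((6 - 10)(6 + 11)) = (-765765/32)/(-68) = 45045/128
  a_4 = (5)(6)(45045/128) / ((4 - 10)(4 + 11)) = (675675/64)/(-90) = -15015/128
  a_2 = (3)(4)(-15015/128) / ((2 - 10)(2 + 11)) = (-45045/32)/(-104) = 3465/256
  a_0 = (1)(2)(3465/256) / ((0 - 10)(0 + 11)) = (3465/128)/(-110) = -63/256
Hence P_10(x) = 46189 x^10/256 - 109395 x^8/256 + 45045 x^6/128 - 15015 x^4/128 + 3465 x^2/256 - 63/256.

P_10(x); series = 46189 x^10/256 - 109395 x^8/256 + 45045 x^6/128 - 15015 x^4/128 + 3465 x^2/256 - 63/256


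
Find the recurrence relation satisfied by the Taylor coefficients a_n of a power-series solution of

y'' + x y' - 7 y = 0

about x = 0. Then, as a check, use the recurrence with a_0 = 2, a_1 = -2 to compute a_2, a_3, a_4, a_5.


Substitute y = sum_n a_n x^n.
y''(x) has coefficient (n+2)(n+1) a_{n+2} at x^n;
x y'(x) has coefficient n a_n at x^n (shift);
-7 y(x) has coefficient -7 a_n at x^n.
Matching x^n: (n+2)(n+1) a_{n+2} + (n - 7) a_n = 0.
Thus a_{n+2} = (-n + 7) / ((n+1)(n+2)) * a_n.

Check with a_0 = 2, a_1 = -2 (apply the recurrence for n = 0, 1, 2, 3): a_0 = 2, a_1 = -2, a_2 = 7, a_3 = -2, a_4 = 35/12, a_5 = -2/5.

a_(n+2) = (-n + 7) / ((n+1)(n+2)) * a_n; check: a_0 = 2, a_1 = -2, a_2 = 7, a_3 = -2, a_4 = 35/12, a_5 = -2/5


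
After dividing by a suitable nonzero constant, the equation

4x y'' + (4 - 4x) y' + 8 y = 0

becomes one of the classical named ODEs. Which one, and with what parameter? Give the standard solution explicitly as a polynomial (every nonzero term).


All three coefficients share the factor 4; dividing through by 4 gives  x y'' + (1 - x) y' + 2 y = 0.
This matches the Laguerre equation x y'' + (1 - x) y' + n y = 0 with n = 2; the polynomial solution is L_2(x).
With y = sum_k a_k x^k, matching x^k gives (k+1)k a_{k+1} + (k+1) a_{k+1} - k a_k + n a_k = 0, i.e. (k+1)^2 a_{k+1} = (k - n) a_k = (k - 2) a_k. The right side vanishes at k = 2, so the series terminates at degree 2.
Standard normalization L_n(0) = 1 gives a_0 = 1. Work upward with a_{k+1} = (k - 2) a_k / (k+1)^2:
  a_1 = (0 - 2)(1) / 1^2 = -2/1 = -2
  a_2 = (1 - 2)(-2) / 2^2 = 2/4 = 1/2
Hence L_2(x) = x^2/2 - 2 x + 1.

L_2(x); series = x^2/2 - 2 x + 1


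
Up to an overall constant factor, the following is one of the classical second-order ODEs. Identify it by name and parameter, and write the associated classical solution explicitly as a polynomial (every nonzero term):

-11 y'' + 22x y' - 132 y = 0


All three coefficients share the factor -11; dividing through by -11 gives  y'' - 2x y' + 12 y = 0.
This matches the Hermite equation y'' - 2x y' + 2n y = 0 with 2n = 12, so n = 6; the polynomial solution is H_6(x).
With y = sum_k a_k x^k, matching x^k gives (k+2)(k+1) a_{k+2} = 2(k - n) a_k = 2(k - 6) a_k. The right side vanishes at k = 6, so the series with the parity of 6 terminates at degree 6.
Standard normalization: leading coefficient of H_n is 2^n, so a_6 = 2^6 = 64. Work downward with a_k = (k+1)(k+2) a_{k+2} / (2(k - n)):
  a_4 = (5)(6)(64) / (2(4 - 6)) = 1920/(-4) = -480
  a_2 = (3)(4)(-480) / (2(2 - 6)) = -5760/(-8) = 720
  a_0 = (1)(2)(720) / (2(0 - 6)) = 1440/(-12) = -120
Hence H_6(x) = 64 x^6 - 480 x^4 + 720 x^2 - 120.

H_6(x); series = 64 x^6 - 480 x^4 + 720 x^2 - 120
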